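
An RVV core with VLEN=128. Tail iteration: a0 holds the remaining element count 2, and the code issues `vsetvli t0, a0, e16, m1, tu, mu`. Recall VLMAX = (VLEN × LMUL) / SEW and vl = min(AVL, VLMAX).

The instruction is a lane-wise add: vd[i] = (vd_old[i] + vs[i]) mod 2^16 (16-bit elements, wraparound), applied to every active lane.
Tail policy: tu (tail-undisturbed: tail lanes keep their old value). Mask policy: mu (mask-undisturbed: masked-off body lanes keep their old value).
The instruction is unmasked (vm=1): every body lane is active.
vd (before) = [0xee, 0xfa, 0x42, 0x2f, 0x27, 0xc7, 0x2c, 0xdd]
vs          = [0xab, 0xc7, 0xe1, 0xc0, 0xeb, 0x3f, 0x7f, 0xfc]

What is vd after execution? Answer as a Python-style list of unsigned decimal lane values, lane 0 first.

VLMAX = VLEN×LMUL/SEW = 128×1/16 = 8
AVL=2 ≤ VLMAX=8, so vl = 2
[0] add(0xee,0xab) = 0x199
[1] add(0xfa,0xc7) = 0x1c1
[2] tail/keep = 0x42
[3] tail/keep = 0x2f
[4] tail/keep = 0x27
[5] tail/keep = 0xc7
[6] tail/keep = 0x2c
[7] tail/keep = 0xdd

vd = [409, 449, 66, 47, 39, 199, 44, 221]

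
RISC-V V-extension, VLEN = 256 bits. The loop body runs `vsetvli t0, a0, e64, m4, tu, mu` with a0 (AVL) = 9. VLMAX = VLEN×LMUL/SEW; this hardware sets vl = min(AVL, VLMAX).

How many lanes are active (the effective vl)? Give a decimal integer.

vl = 9

VLMAX = (256 × 4) / 64 = 16 lanes
vl = min(AVL, VLMAX) = min(9, 16) = 9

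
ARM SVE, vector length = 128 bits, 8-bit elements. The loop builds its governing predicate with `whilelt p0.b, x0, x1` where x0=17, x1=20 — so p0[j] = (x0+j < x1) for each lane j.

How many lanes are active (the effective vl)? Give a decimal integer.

vl = 3

128-bit reg / 8-bit elem → 16 lanes
whilelt: lane j active iff 17+j < 20 → j < 3 → 3 active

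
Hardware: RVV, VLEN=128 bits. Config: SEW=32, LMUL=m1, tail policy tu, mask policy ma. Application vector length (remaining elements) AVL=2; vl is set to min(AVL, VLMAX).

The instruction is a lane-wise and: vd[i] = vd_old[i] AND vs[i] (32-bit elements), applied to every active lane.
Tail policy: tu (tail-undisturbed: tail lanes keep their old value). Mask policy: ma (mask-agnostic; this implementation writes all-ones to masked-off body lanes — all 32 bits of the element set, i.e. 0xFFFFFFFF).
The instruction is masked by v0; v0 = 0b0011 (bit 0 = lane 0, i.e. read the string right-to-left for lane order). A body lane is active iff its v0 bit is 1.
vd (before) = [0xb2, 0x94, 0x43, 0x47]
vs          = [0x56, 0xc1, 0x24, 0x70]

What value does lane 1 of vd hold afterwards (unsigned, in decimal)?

VLMAX = VLEN×LMUL/SEW = 128×1/32 = 4
vl ← min(2, 4) = 2
vd[0] and(0xb2,0x56) -> 0x12
vd[1] and(0x94,0xc1) -> 0x80
vd[2] tail/keep -> 0x43
vd[3] tail/keep -> 0x47

vd[1] = 128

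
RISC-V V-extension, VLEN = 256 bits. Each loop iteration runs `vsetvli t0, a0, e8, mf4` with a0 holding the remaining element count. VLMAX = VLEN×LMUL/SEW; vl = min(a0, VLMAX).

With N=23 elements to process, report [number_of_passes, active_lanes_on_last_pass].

[iterations, last_vl] = [3, 7]

VLMAX = (256 × 1/4) / 8 = 8 lanes
iterations = ceil(23/8) = 3; final-pass vl = 7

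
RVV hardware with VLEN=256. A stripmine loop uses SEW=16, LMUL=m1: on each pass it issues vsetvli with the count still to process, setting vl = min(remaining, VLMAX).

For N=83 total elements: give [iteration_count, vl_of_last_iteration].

VLMAX = VLEN×LMUL/SEW = 256×1/16 = 16
iterations = ceil(83/16) = 6; final-pass vl = 3

[iterations, last_vl] = [6, 3]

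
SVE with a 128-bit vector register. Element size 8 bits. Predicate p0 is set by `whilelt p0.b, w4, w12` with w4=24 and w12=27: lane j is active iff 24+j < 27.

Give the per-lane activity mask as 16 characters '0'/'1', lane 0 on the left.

predicate = 1110000000000000

128-bit reg / 8-bit elem → 16 lanes
active while 24+j < 27, i.e. j ∈ [0,3) capped at 16 ⇒ 3
bits (lane 0 leftmost): 1110000000000000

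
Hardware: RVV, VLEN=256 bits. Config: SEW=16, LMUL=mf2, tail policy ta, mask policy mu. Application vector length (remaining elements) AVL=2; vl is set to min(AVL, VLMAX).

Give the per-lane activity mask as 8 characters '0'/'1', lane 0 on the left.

predicate = 11000000

VLMAX = VLEN×LMUL/SEW = 256×1/2/16 = 8
vl ← min(2, 8) = 2
bits (lane 0 leftmost): 11000000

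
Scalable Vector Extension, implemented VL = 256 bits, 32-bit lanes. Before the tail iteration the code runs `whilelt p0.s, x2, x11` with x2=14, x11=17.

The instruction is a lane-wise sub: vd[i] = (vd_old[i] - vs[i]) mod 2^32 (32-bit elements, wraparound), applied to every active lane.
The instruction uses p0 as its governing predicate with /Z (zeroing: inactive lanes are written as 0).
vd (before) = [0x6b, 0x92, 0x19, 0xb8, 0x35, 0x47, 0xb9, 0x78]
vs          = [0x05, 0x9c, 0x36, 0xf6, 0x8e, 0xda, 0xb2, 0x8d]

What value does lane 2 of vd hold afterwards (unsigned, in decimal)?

register lanes = 256/32 = 8
whilelt: lane j active iff 14+j < 17 → j < 3 → 3 active
[0] sub(0x6b,0x05) = 0x66
[1] sub(0x92,0x9c) = 0xfffffff6
[2] sub(0x19,0x36) = 0xffffffe3
[3] tail/zero = 0x00
[4] tail/zero = 0x00
[5] tail/zero = 0x00
[6] tail/zero = 0x00
[7] tail/zero = 0x00

vd[2] = 4294967267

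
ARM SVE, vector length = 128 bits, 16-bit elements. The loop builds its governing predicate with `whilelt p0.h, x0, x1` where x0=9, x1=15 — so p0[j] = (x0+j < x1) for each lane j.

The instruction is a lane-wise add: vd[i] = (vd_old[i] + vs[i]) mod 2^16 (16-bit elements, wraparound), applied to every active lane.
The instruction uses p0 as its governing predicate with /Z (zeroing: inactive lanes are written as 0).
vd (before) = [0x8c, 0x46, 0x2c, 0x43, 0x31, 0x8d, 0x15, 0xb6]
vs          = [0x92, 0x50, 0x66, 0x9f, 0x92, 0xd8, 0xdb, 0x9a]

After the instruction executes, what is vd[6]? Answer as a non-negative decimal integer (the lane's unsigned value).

register lanes = 128/16 = 8
whilelt: lane j active iff 9+j < 15 → j < 6 → 6 active
lane  0: add(0x8c,0x92) ⇒ 0x11e
lane  1: add(0x46,0x50) ⇒ 0x96
lane  2: add(0x2c,0x66) ⇒ 0x92
lane  3: add(0x43,0x9f) ⇒ 0xe2
lane  4: add(0x31,0x92) ⇒ 0xc3
lane  5: add(0x8d,0xd8) ⇒ 0x165
lane  6: tail/zero ⇒ 0x00
lane  7: tail/zero ⇒ 0x00

vd[6] = 0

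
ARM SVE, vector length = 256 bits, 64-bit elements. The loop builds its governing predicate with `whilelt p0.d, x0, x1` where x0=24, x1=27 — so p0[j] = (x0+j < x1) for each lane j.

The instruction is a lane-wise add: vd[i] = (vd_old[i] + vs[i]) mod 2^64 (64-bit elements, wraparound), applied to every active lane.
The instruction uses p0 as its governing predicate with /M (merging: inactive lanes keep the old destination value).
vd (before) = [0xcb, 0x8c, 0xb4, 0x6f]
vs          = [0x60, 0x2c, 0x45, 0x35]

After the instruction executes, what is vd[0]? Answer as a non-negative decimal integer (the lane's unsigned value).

256-bit reg / 64-bit elem → 4 lanes
active while 24+j < 27, i.e. j ∈ [0,3) capped at 4 ⇒ 3
  i=0: add(0xcb,0x60) → 299
  i=1: add(0x8c,0x2c) → 184
  i=2: add(0xb4,0x45) → 249
  i=3: tail/keep → 111

vd[0] = 299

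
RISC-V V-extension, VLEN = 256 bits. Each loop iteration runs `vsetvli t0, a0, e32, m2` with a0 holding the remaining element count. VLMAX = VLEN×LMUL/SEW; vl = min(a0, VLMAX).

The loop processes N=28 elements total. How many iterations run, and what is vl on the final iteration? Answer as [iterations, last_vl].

[iterations, last_vl] = [2, 12]

lanes per group: 256·2/32 = 16
N=28: ⌈28/16⌉ = 2 iters; last vl = 28 − 1×16 = 12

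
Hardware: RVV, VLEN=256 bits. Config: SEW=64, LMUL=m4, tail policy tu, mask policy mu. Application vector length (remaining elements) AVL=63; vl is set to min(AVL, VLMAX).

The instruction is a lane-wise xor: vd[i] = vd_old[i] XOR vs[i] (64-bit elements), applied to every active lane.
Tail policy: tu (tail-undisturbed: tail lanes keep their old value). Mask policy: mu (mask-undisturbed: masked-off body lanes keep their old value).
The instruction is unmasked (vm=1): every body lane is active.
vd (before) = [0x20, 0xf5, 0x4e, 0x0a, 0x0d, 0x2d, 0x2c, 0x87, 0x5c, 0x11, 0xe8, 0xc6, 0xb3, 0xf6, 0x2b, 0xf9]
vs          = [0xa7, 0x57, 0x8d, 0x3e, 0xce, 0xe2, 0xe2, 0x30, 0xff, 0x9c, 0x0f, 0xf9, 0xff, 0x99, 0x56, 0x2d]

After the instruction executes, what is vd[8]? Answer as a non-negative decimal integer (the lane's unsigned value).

vd[8] = 163

VLMAX = VLEN×LMUL/SEW = 256×4/64 = 16
vl = min(AVL, VLMAX) = min(63, 16) = 16
vd[0] xor(0x20,0xa7) -> 0x87
vd[1] xor(0xf5,0x57) -> 0xa2
vd[2] xor(0x4e,0x8d) -> 0xc3
vd[3] xor(0x0a,0x3e) -> 0x34
vd[4] xor(0x0d,0xce) -> 0xc3
vd[5] xor(0x2d,0xe2) -> 0xcf
vd[6] xor(0x2c,0xe2) -> 0xce
vd[7] xor(0x87,0x30) -> 0xb7
vd[8] xor(0x5c,0xff) -> 0xa3
vd[9] xor(0x11,0x9c) -> 0x8d
vd[10] xor(0xe8,0x0f) -> 0xe7
vd[11] xor(0xc6,0xf9) -> 0x3f
vd[12] xor(0xb3,0xff) -> 0x4c
vd[13] xor(0xf6,0x99) -> 0x6f
vd[14] xor(0x2b,0x56) -> 0x7d
vd[15] xor(0xf9,0x2d) -> 0xd4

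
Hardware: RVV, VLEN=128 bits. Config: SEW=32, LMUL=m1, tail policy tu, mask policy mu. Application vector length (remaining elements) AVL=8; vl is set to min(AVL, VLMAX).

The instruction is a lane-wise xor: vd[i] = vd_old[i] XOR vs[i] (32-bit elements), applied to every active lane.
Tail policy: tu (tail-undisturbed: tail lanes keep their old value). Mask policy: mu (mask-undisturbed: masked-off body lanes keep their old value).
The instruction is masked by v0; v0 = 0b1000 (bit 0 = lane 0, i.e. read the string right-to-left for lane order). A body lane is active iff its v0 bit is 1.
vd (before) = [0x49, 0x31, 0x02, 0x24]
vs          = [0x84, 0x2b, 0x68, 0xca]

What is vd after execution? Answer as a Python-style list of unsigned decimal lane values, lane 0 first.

VLMAX = VLEN×LMUL/SEW = 128×1/32 = 4
vl = min(AVL, VLMAX) = min(8, 4) = 4
lane  0: mask-off/keep ⇒ 0x49
lane  1: mask-off/keep ⇒ 0x31
lane  2: mask-off/keep ⇒ 0x02
lane  3: xor(0x24,0xca) ⇒ 0xee

vd = [73, 49, 2, 238]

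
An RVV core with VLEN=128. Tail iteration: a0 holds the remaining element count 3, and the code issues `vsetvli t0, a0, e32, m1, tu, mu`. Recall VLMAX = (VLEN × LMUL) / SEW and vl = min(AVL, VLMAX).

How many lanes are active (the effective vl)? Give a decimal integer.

lanes per group: 128·1/32 = 4
vl ← min(3, 4) = 3

vl = 3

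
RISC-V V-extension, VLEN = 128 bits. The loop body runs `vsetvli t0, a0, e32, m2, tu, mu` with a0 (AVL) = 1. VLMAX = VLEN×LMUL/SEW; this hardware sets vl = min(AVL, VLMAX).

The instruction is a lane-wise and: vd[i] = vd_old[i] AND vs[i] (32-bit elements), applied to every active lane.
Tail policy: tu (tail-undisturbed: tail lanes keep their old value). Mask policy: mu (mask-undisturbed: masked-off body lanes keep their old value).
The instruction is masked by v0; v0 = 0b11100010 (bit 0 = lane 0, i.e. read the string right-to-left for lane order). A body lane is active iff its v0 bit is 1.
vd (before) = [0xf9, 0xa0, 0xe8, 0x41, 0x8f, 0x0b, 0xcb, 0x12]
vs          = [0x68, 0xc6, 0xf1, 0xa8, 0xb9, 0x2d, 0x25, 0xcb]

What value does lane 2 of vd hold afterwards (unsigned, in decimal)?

vd[2] = 232

VLMAX = VLEN×LMUL/SEW = 128×2/32 = 8
vl = min(AVL, VLMAX) = min(1, 8) = 1
  i=0: mask-off/keep → 249
  i=1: tail/keep → 160
  i=2: tail/keep → 232
  i=3: tail/keep → 65
  i=4: tail/keep → 143
  i=5: tail/keep → 11
  i=6: tail/keep → 203
  i=7: tail/keep → 18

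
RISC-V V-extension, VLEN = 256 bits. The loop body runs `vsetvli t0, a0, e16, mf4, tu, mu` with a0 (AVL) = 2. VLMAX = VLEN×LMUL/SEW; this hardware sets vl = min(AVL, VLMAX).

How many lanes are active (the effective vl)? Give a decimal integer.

VLMAX = (256 × 1/4) / 16 = 4 lanes
vl ← min(2, 4) = 2

vl = 2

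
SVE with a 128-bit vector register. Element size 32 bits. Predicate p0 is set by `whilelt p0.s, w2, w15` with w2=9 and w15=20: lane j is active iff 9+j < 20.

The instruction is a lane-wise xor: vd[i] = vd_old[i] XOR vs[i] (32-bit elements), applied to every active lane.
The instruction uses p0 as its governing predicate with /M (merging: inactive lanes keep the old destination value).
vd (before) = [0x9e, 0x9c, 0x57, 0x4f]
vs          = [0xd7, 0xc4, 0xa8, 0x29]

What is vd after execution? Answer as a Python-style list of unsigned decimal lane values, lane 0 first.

vd = [73, 88, 255, 102]

register lanes = 128/32 = 4
whilelt: lane j active iff 9+j < 20 → j < 11 → 4 active
[0] xor(0x9e,0xd7) = 0x49
[1] xor(0x9c,0xc4) = 0x58
[2] xor(0x57,0xa8) = 0xff
[3] xor(0x4f,0x29) = 0x66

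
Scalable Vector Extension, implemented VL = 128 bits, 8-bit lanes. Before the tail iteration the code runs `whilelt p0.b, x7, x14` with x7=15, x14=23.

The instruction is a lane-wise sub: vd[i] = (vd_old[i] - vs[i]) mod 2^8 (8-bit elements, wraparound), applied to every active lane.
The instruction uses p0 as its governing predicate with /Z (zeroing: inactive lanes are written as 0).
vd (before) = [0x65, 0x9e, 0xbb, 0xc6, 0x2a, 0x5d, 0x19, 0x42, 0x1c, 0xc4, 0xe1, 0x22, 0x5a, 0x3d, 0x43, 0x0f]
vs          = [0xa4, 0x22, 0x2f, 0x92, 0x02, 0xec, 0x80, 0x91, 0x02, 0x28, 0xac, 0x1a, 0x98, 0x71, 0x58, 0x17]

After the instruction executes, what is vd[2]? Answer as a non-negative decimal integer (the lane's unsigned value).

lane count: 128 div 8 = 16
active while 15+j < 23, i.e. j ∈ [0,8) capped at 16 ⇒ 8
lane  0: sub(0x65,0xa4) ⇒ 0xc1
lane  1: sub(0x9e,0x22) ⇒ 0x7c
lane  2: sub(0xbb,0x2f) ⇒ 0x8c
lane  3: sub(0xc6,0x92) ⇒ 0x34
lane  4: sub(0x2a,0x02) ⇒ 0x28
lane  5: sub(0x5d,0xec) ⇒ 0x71
lane  6: sub(0x19,0x80) ⇒ 0x99
lane  7: sub(0x42,0x91) ⇒ 0xb1
lane  8: tail/zero ⇒ 0x00
lane  9: tail/zero ⇒ 0x00
lane 10: tail/zero ⇒ 0x00
lane 11: tail/zero ⇒ 0x00
lane 12: tail/zero ⇒ 0x00
lane 13: tail/zero ⇒ 0x00
lane 14: tail/zero ⇒ 0x00
lane 15: tail/zero ⇒ 0x00

vd[2] = 140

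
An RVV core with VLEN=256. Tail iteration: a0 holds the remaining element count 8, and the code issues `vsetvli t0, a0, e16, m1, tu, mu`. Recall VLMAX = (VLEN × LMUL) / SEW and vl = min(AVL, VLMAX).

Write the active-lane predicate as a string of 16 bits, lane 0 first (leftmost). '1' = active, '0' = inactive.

predicate = 1111111100000000

lanes per group: 256·1/16 = 16
AVL=8 ≤ VLMAX=16, so vl = 8
bits (lane 0 leftmost): 1111111100000000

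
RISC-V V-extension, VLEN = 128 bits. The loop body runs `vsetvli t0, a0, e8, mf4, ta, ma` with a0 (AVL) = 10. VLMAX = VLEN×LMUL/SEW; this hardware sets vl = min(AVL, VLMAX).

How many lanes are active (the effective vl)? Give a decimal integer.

vl = 4

VLMAX = (128 × 1/4) / 8 = 4 lanes
AVL=10 > VLMAX=4, so vl = 4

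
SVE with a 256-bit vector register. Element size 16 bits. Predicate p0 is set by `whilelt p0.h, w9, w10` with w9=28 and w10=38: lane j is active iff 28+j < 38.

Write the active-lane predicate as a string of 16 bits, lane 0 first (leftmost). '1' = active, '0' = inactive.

predicate = 1111111111000000

256-bit reg / 16-bit elem → 16 lanes
p0[j] = (28+j < 38); true for j=0..9 → 10 lanes set
bits (lane 0 leftmost): 1111111111000000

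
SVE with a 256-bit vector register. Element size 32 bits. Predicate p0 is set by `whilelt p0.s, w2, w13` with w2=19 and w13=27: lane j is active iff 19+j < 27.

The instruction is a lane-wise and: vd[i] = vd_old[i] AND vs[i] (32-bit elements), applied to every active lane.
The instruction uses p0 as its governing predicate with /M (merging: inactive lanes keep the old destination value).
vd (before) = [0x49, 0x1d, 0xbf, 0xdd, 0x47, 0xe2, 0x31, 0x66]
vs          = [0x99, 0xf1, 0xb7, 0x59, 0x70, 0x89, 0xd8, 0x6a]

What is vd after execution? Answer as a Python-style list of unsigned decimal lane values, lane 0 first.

256-bit reg / 32-bit elem → 8 lanes
active while 19+j < 27, i.e. j ∈ [0,8) capped at 8 ⇒ 8
[0] and(0x49,0x99) = 0x09
[1] and(0x1d,0xf1) = 0x11
[2] and(0xbf,0xb7) = 0xb7
[3] and(0xdd,0x59) = 0x59
[4] and(0x47,0x70) = 0x40
[5] and(0xe2,0x89) = 0x80
[6] and(0x31,0xd8) = 0x10
[7] and(0x66,0x6a) = 0x62

vd = [9, 17, 183, 89, 64, 128, 16, 98]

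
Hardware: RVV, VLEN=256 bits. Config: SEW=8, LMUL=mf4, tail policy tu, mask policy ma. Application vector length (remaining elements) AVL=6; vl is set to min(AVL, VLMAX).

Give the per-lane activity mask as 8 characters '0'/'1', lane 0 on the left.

predicate = 11111100

VLMAX = (256 × 1/4) / 8 = 8 lanes
AVL=6 ≤ VLMAX=8, so vl = 6
bits (lane 0 leftmost): 11111100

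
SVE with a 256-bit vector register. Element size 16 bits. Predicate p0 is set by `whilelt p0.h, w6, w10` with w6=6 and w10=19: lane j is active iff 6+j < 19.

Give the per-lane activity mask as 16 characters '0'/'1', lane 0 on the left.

predicate = 1111111111111000

register lanes = 256/16 = 16
active while 6+j < 19, i.e. j ∈ [0,13) capped at 16 ⇒ 13
bits (lane 0 leftmost): 1111111111111000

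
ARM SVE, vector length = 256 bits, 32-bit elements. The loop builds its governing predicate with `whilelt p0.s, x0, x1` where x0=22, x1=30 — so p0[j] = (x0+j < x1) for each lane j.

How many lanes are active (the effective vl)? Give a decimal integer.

vl = 8

256-bit reg / 32-bit elem → 8 lanes
whilelt: lane j active iff 22+j < 30 → j < 8 → 8 active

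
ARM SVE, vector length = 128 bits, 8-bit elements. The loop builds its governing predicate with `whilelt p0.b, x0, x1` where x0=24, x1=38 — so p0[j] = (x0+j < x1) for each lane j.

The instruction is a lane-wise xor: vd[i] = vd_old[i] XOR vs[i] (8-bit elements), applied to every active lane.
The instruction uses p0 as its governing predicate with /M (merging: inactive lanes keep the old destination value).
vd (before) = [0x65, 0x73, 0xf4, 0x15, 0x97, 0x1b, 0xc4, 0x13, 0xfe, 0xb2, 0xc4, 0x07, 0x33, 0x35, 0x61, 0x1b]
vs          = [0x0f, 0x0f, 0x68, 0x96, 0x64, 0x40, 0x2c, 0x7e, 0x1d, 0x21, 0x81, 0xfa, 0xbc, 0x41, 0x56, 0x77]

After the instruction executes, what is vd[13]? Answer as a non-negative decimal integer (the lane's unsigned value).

vd[13] = 116

register lanes = 128/8 = 16
whilelt: lane j active iff 24+j < 38 → j < 14 → 14 active
  i=0: xor(0x65,0x0f) → 106
  i=1: xor(0x73,0x0f) → 124
  i=2: xor(0xf4,0x68) → 156
  i=3: xor(0x15,0x96) → 131
  i=4: xor(0x97,0x64) → 243
  i=5: xor(0x1b,0x40) → 91
  i=6: xor(0xc4,0x2c) → 232
  i=7: xor(0x13,0x7e) → 109
  i=8: xor(0xfe,0x1d) → 227
  i=9: xor(0xb2,0x21) → 147
  i=10: xor(0xc4,0x81) → 69
  i=11: xor(0x07,0xfa) → 253
  i=12: xor(0x33,0xbc) → 143
  i=13: xor(0x35,0x41) → 116
  i=14: tail/keep → 97
  i=15: tail/keep → 27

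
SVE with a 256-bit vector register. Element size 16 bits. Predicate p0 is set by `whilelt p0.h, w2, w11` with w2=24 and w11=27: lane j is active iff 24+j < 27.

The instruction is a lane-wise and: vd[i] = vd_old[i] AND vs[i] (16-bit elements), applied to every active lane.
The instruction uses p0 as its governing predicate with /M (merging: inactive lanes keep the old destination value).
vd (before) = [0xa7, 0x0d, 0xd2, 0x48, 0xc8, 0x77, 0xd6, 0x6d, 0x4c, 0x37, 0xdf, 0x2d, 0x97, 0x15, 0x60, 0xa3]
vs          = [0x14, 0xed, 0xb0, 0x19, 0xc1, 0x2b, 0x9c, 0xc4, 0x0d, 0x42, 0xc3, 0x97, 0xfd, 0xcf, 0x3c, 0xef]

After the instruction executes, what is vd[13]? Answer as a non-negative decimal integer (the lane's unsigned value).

vd[13] = 21

lane count: 256 div 16 = 16
p0[j] = (24+j < 27); true for j=0..2 → 3 lanes set
vd[0] and(0xa7,0x14) -> 0x04
vd[1] and(0x0d,0xed) -> 0x0d
vd[2] and(0xd2,0xb0) -> 0x90
vd[3] tail/keep -> 0x48
vd[4] tail/keep -> 0xc8
vd[5] tail/keep -> 0x77
vd[6] tail/keep -> 0xd6
vd[7] tail/keep -> 0x6d
vd[8] tail/keep -> 0x4c
vd[9] tail/keep -> 0x37
vd[10] tail/keep -> 0xdf
vd[11] tail/keep -> 0x2d
vd[12] tail/keep -> 0x97
vd[13] tail/keep -> 0x15
vd[14] tail/keep -> 0x60
vd[15] tail/keep -> 0xa3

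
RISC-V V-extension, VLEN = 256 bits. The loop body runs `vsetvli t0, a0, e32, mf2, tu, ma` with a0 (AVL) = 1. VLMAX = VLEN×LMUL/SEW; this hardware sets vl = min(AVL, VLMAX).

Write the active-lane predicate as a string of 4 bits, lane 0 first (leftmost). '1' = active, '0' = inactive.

VLMAX = (256 × 1/2) / 32 = 4 lanes
vl = min(AVL, VLMAX) = min(1, 4) = 1
bits (lane 0 leftmost): 1000

predicate = 1000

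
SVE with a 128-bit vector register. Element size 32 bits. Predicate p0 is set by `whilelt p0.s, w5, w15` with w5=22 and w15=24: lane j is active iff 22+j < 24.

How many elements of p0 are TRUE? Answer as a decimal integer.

vl = 2

register lanes = 128/32 = 4
active while 22+j < 24, i.e. j ∈ [0,2) capped at 4 ⇒ 2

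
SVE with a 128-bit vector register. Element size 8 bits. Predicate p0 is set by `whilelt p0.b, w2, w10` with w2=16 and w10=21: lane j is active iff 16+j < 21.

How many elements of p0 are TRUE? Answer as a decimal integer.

vl = 5

register lanes = 128/8 = 16
active while 16+j < 21, i.e. j ∈ [0,5) capped at 16 ⇒ 5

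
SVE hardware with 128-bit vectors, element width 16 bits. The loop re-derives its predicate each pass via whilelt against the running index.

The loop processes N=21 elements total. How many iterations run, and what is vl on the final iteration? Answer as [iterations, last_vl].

128-bit reg / 16-bit elem → 8 lanes
21 elements at 8/iter → 3 passes, remainder 5 on the last

[iterations, last_vl] = [3, 5]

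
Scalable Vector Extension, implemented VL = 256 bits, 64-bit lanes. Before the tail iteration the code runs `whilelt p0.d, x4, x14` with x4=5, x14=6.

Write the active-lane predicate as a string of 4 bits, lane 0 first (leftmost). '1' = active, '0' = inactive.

lane count: 256 div 64 = 4
active while 5+j < 6, i.e. j ∈ [0,1) capped at 4 ⇒ 1
bits (lane 0 leftmost): 1000

predicate = 1000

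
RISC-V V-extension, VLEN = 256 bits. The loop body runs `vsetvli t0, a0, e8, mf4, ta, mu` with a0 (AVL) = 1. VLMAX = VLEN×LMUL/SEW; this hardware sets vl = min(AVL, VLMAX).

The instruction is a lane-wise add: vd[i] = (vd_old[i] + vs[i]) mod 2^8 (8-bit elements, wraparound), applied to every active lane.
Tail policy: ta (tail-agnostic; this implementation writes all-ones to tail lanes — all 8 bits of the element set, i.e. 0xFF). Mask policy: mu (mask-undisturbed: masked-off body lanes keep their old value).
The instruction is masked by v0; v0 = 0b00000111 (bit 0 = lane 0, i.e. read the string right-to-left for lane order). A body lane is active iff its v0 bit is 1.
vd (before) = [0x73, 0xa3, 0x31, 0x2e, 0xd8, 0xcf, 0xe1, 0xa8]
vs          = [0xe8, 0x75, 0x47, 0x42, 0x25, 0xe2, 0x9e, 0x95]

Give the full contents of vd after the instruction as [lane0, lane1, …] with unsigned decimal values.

vd = [91, 255, 255, 255, 255, 255, 255, 255]

VLMAX = VLEN×LMUL/SEW = 256×1/4/8 = 8
vl ← min(1, 8) = 1
  i=0: add(0x73,0xe8) → 91
  i=1: tail/ones → 255
  i=2: tail/ones → 255
  i=3: tail/ones → 255
  i=4: tail/ones → 255
  i=5: tail/ones → 255
  i=6: tail/ones → 255
  i=7: tail/ones → 255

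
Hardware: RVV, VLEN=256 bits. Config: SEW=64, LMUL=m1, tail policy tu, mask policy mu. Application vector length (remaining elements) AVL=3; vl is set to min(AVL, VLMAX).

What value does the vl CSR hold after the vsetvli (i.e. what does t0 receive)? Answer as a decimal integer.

vl = 3

VLMAX = VLEN×LMUL/SEW = 256×1/64 = 4
vl ← min(3, 4) = 3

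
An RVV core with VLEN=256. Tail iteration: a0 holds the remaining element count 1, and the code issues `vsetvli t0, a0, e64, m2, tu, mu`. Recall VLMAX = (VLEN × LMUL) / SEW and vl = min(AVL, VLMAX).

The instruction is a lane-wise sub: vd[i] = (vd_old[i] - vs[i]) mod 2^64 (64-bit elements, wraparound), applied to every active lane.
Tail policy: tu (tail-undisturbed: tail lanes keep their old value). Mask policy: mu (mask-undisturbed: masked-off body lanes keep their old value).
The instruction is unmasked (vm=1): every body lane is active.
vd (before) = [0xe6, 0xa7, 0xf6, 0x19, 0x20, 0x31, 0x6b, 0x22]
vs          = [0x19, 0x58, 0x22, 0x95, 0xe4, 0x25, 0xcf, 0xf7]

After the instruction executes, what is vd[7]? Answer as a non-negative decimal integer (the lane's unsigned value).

vd[7] = 34

VLMAX = VLEN×LMUL/SEW = 256×2/64 = 8
vl ← min(1, 8) = 1
vd[0] sub(0xe6,0x19) -> 0xcd
vd[1] tail/keep -> 0xa7
vd[2] tail/keep -> 0xf6
vd[3] tail/keep -> 0x19
vd[4] tail/keep -> 0x20
vd[5] tail/keep -> 0x31
vd[6] tail/keep -> 0x6b
vd[7] tail/keep -> 0x22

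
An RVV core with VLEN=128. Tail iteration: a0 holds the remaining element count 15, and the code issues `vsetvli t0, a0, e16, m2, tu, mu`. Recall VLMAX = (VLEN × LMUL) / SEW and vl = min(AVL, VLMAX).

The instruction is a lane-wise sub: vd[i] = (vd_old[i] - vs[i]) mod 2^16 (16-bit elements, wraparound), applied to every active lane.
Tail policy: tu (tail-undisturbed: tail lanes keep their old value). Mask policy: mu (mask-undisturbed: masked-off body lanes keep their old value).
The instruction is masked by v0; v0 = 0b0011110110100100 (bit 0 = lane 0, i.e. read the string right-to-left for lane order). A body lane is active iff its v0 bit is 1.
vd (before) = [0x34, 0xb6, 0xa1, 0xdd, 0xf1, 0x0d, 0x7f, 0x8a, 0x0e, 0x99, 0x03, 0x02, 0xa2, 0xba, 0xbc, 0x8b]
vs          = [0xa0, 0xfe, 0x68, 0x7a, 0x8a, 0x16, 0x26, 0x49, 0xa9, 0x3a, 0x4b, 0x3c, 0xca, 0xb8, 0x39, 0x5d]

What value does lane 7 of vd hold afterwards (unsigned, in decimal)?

vd[7] = 65

VLMAX = VLEN×LMUL/SEW = 128×2/16 = 16
vl = min(AVL, VLMAX) = min(15, 16) = 15
vd[0] mask-off/keep -> 0x34
vd[1] mask-off/keep -> 0xb6
vd[2] sub(0xa1,0x68) -> 0x39
vd[3] mask-off/keep -> 0xdd
vd[4] mask-off/keep -> 0xf1
vd[5] sub(0x0d,0x16) -> 0xfff7
vd[6] mask-off/keep -> 0x7f
vd[7] sub(0x8a,0x49) -> 0x41
vd[8] sub(0x0e,0xa9) -> 0xff65
vd[9] mask-off/keep -> 0x99
vd[10] sub(0x03,0x4b) -> 0xffb8
vd[11] sub(0x02,0x3c) -> 0xffc6
vd[12] sub(0xa2,0xca) -> 0xffd8
vd[13] sub(0xba,0xb8) -> 0x02
vd[14] mask-off/keep -> 0xbc
vd[15] tail/keep -> 0x8b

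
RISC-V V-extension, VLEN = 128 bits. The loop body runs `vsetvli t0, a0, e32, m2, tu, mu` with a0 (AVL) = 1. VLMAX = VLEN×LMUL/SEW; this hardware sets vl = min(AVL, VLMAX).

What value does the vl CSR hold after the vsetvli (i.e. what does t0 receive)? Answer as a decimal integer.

VLMAX = VLEN×LMUL/SEW = 128×2/32 = 8
AVL=1 ≤ VLMAX=8, so vl = 1

vl = 1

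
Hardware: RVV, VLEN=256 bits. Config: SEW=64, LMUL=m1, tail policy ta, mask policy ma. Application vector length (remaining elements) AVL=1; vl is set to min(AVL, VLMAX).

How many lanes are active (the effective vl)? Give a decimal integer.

vl = 1

VLMAX = (256 × 1) / 64 = 4 lanes
AVL=1 ≤ VLMAX=4, so vl = 1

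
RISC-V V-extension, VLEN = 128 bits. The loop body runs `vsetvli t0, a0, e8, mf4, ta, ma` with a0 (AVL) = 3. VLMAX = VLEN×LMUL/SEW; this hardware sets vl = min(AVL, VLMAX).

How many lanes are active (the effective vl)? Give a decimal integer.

lanes per group: 128·1/4/8 = 4
AVL=3 ≤ VLMAX=4, so vl = 3

vl = 3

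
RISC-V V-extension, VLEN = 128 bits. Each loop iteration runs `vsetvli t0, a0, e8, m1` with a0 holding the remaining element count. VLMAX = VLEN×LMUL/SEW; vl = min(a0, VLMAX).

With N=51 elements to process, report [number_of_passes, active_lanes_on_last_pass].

VLMAX = VLEN×LMUL/SEW = 128×1/8 = 16
N=51: ⌈51/16⌉ = 4 iters; last vl = 51 − 3×16 = 3

[iterations, last_vl] = [4, 3]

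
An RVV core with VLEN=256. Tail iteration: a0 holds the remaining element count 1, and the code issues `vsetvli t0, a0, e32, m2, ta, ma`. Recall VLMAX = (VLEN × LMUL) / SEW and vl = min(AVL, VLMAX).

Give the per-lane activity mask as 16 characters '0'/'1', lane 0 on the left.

VLMAX = (256 × 2) / 32 = 16 lanes
vl = min(AVL, VLMAX) = min(1, 16) = 1
bits (lane 0 leftmost): 1000000000000000

predicate = 1000000000000000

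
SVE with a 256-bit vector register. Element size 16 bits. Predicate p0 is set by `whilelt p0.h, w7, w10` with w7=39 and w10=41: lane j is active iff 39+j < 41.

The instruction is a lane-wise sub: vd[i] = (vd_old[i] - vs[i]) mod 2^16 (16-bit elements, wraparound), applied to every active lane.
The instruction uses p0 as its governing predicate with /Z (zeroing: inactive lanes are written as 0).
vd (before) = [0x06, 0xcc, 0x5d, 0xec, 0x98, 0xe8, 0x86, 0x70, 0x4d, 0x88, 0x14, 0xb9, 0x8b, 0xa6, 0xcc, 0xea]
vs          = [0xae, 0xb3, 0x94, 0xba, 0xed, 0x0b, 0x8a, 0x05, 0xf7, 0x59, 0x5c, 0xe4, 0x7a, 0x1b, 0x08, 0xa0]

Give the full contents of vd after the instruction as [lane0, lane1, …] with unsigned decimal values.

register lanes = 256/16 = 16
active while 39+j < 41, i.e. j ∈ [0,2) capped at 16 ⇒ 2
lane  0: sub(0x06,0xae) ⇒ 0xff58
lane  1: sub(0xcc,0xb3) ⇒ 0x19
lane  2: tail/zero ⇒ 0x00
lane  3: tail/zero ⇒ 0x00
lane  4: tail/zero ⇒ 0x00
lane  5: tail/zero ⇒ 0x00
lane  6: tail/zero ⇒ 0x00
lane  7: tail/zero ⇒ 0x00
lane  8: tail/zero ⇒ 0x00
lane  9: tail/zero ⇒ 0x00
lane 10: tail/zero ⇒ 0x00
lane 11: tail/zero ⇒ 0x00
lane 12: tail/zero ⇒ 0x00
lane 13: tail/zero ⇒ 0x00
lane 14: tail/zero ⇒ 0x00
lane 15: tail/zero ⇒ 0x00

vd = [65368, 25, 0, 0, 0, 0, 0, 0, 0, 0, 0, 0, 0, 0, 0, 0]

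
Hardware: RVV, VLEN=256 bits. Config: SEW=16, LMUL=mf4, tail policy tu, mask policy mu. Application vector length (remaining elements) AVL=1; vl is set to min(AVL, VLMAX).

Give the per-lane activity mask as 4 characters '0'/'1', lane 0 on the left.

predicate = 1000

lanes per group: 256·1/4/16 = 4
vl ← min(1, 4) = 1
bits (lane 0 leftmost): 1000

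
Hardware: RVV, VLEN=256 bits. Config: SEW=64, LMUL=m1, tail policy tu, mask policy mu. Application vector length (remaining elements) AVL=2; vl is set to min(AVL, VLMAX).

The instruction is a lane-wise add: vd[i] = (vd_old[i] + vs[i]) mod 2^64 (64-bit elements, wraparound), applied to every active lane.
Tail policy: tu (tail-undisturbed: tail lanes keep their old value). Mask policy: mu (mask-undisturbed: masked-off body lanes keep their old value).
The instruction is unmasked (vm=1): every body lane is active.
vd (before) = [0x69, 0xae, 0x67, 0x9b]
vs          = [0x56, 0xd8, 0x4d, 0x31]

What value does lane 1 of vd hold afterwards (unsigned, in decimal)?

VLMAX = VLEN×LMUL/SEW = 256×1/64 = 4
AVL=2 ≤ VLMAX=4, so vl = 2
  i=0: add(0x69,0x56) → 191
  i=1: add(0xae,0xd8) → 390
  i=2: tail/keep → 103
  i=3: tail/keep → 155

vd[1] = 390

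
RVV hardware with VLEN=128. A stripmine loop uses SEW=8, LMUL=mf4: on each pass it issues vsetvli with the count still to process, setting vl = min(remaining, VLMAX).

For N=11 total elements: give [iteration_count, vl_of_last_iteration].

VLMAX = VLEN×LMUL/SEW = 128×1/4/8 = 4
N=11: ⌈11/4⌉ = 3 iters; last vl = 11 − 2×4 = 3

[iterations, last_vl] = [3, 3]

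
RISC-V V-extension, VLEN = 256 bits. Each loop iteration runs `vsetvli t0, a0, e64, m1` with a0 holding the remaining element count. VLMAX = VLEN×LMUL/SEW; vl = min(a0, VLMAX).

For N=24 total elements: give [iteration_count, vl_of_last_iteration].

[iterations, last_vl] = [6, 4]

VLMAX = (256 × 1) / 64 = 4 lanes
24 elements at 4/iter → 6 passes, remainder 4 on the last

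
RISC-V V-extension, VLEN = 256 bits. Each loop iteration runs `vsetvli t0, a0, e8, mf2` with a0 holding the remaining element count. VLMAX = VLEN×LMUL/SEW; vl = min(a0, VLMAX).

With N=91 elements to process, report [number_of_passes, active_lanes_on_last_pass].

VLMAX = VLEN×LMUL/SEW = 256×1/2/8 = 16
iterations = ceil(91/16) = 6; final-pass vl = 11

[iterations, last_vl] = [6, 11]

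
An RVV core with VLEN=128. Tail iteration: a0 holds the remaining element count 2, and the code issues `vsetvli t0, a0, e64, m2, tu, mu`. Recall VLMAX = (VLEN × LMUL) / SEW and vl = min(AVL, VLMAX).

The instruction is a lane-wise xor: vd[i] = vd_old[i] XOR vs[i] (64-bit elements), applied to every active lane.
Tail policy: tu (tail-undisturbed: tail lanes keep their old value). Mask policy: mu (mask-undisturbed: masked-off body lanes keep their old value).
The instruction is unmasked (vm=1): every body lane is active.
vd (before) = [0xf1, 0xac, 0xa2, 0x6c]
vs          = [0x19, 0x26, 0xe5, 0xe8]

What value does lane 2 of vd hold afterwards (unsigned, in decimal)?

vd[2] = 162

VLMAX = (128 × 2) / 64 = 4 lanes
AVL=2 ≤ VLMAX=4, so vl = 2
[0] xor(0xf1,0x19) = 0xe8
[1] xor(0xac,0x26) = 0x8a
[2] tail/keep = 0xa2
[3] tail/keep = 0x6c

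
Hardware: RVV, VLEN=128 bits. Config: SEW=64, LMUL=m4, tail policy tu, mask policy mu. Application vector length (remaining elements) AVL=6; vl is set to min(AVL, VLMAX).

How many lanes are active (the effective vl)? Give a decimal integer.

VLMAX = (128 × 4) / 64 = 8 lanes
vl = min(AVL, VLMAX) = min(6, 8) = 6

vl = 6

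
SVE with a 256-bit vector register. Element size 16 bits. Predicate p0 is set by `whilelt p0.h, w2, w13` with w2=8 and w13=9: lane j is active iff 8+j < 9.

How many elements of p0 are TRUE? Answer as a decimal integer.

register lanes = 256/16 = 16
active while 8+j < 9, i.e. j ∈ [0,1) capped at 16 ⇒ 1

vl = 1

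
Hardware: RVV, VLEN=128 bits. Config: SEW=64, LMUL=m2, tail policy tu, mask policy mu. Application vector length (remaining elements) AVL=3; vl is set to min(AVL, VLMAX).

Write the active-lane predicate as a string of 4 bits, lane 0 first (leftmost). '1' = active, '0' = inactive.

predicate = 1110

VLMAX = (128 × 2) / 64 = 4 lanes
AVL=3 ≤ VLMAX=4, so vl = 3
bits (lane 0 leftmost): 1110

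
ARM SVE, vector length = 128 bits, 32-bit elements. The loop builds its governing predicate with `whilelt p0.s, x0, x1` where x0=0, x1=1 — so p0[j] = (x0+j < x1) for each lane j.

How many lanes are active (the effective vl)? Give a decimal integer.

vl = 1

128-bit reg / 32-bit elem → 4 lanes
p0[j] = (0+j < 1); true for j=0..0 → 1 lanes set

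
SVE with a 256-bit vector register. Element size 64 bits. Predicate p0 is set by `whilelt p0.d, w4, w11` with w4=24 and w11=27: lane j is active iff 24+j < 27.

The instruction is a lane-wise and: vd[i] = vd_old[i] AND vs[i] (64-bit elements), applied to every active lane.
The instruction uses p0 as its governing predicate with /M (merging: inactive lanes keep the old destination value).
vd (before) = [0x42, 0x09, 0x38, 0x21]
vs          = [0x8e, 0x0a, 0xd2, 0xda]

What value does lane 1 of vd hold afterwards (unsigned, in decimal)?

lane count: 256 div 64 = 4
active while 24+j < 27, i.e. j ∈ [0,3) capped at 4 ⇒ 3
  i=0: and(0x42,0x8e) → 2
  i=1: and(0x09,0x0a) → 8
  i=2: and(0x38,0xd2) → 16
  i=3: tail/keep → 33

vd[1] = 8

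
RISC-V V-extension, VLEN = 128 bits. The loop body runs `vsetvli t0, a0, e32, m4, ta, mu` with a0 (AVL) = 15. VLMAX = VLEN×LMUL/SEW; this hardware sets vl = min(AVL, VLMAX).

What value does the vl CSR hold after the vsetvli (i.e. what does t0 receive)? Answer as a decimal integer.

lanes per group: 128·4/32 = 16
vl = min(AVL, VLMAX) = min(15, 16) = 15

vl = 15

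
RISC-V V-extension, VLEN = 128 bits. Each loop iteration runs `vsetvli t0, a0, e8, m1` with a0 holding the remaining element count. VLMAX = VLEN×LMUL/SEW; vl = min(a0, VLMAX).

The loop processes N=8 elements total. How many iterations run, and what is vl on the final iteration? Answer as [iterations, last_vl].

VLMAX = VLEN×LMUL/SEW = 128×1/8 = 16
N=8: ⌈8/16⌉ = 1 iters; last vl = 8 − 0×16 = 8

[iterations, last_vl] = [1, 8]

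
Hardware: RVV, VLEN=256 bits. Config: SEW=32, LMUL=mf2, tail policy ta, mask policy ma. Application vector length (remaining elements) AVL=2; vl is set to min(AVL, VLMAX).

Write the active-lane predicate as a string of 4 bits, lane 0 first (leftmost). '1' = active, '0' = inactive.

VLMAX = (256 × 1/2) / 32 = 4 lanes
vl ← min(2, 4) = 2
bits (lane 0 leftmost): 1100

predicate = 1100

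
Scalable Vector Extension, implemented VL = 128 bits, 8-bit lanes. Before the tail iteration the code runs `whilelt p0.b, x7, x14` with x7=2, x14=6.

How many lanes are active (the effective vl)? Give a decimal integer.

128-bit reg / 8-bit elem → 16 lanes
active while 2+j < 6, i.e. j ∈ [0,4) capped at 16 ⇒ 4

vl = 4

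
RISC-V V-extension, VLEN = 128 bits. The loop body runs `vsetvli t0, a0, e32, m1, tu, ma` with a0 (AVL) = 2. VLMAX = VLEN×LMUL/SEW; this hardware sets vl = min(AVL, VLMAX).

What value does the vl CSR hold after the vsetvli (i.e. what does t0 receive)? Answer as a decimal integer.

lanes per group: 128·1/32 = 4
AVL=2 ≤ VLMAX=4, so vl = 2

vl = 2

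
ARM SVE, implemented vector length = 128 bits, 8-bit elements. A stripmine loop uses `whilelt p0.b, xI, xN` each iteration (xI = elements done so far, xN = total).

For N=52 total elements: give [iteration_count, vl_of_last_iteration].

[iterations, last_vl] = [4, 4]

register lanes = 128/8 = 16
iterations = ceil(52/16) = 4; final-pass vl = 4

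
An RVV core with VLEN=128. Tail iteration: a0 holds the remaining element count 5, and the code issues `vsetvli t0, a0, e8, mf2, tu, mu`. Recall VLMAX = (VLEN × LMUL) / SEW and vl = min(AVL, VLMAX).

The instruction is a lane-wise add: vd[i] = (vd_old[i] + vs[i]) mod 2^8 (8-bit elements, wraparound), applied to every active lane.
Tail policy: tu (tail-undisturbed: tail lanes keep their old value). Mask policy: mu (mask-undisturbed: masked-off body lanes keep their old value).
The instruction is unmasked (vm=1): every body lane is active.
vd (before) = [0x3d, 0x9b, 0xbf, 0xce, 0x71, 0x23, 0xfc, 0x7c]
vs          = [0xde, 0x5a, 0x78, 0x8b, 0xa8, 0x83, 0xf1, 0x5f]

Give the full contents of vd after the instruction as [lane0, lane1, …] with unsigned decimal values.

vd = [27, 245, 55, 89, 25, 35, 252, 124]

VLMAX = VLEN×LMUL/SEW = 128×1/2/8 = 8
vl ← min(5, 8) = 5
  i=0: add(0x3d,0xde) → 27
  i=1: add(0x9b,0x5a) → 245
  i=2: add(0xbf,0x78) → 55
  i=3: add(0xce,0x8b) → 89
  i=4: add(0x71,0xa8) → 25
  i=5: tail/keep → 35
  i=6: tail/keep → 252
  i=7: tail/keep → 124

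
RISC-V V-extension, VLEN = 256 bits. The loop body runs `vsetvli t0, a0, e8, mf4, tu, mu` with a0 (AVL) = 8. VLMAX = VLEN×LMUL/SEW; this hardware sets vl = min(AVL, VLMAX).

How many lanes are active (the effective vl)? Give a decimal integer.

vl = 8

VLMAX = (256 × 1/4) / 8 = 8 lanes
vl ← min(8, 8) = 8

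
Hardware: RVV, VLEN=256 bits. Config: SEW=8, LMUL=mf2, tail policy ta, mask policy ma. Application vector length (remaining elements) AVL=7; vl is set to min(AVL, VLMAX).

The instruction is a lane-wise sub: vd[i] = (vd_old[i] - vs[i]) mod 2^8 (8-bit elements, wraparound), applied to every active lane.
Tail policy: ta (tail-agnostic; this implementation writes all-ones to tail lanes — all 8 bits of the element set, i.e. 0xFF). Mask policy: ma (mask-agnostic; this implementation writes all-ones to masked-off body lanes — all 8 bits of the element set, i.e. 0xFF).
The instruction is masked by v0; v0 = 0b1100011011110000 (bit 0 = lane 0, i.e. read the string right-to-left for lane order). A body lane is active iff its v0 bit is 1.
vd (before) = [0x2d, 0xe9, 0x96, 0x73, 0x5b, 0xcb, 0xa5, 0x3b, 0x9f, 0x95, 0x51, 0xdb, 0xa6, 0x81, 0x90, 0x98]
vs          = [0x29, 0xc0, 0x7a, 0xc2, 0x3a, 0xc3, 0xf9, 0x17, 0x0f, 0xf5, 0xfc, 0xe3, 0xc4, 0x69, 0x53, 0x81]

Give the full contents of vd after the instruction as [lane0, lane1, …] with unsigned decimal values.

lanes per group: 256·1/2/8 = 16
vl ← min(7, 16) = 7
  i=0: mask-off/ones → 255
  i=1: mask-off/ones → 255
  i=2: mask-off/ones → 255
  i=3: mask-off/ones → 255
  i=4: sub(0x5b,0x3a) → 33
  i=5: sub(0xcb,0xc3) → 8
  i=6: sub(0xa5,0xf9) → 172
  i=7: tail/ones → 255
  i=8: tail/ones → 255
  i=9: tail/ones → 255
  i=10: tail/ones → 255
  i=11: tail/ones → 255
  i=12: tail/ones → 255
  i=13: tail/ones → 255
  i=14: tail/ones → 255
  i=15: tail/ones → 255

vd = [255, 255, 255, 255, 33, 8, 172, 255, 255, 255, 255, 255, 255, 255, 255, 255]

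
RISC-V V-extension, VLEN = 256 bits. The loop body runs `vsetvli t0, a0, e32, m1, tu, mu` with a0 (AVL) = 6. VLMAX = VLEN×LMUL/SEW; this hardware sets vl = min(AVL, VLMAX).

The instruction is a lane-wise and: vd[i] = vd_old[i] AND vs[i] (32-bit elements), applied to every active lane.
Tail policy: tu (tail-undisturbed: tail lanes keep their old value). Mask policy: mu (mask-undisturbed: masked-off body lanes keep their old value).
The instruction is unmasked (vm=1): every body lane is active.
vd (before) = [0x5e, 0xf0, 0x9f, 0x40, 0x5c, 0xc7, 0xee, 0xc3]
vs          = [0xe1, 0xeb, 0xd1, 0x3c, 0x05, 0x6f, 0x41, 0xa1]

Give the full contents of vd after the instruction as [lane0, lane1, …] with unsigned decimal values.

VLMAX = (256 × 1) / 32 = 8 lanes
AVL=6 ≤ VLMAX=8, so vl = 6
vd[0] and(0x5e,0xe1) -> 0x40
vd[1] and(0xf0,0xeb) -> 0xe0
vd[2] and(0x9f,0xd1) -> 0x91
vd[3] and(0x40,0x3c) -> 0x00
vd[4] and(0x5c,0x05) -> 0x04
vd[5] and(0xc7,0x6f) -> 0x47
vd[6] tail/keep -> 0xee
vd[7] tail/keep -> 0xc3

vd = [64, 224, 145, 0, 4, 71, 238, 195]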